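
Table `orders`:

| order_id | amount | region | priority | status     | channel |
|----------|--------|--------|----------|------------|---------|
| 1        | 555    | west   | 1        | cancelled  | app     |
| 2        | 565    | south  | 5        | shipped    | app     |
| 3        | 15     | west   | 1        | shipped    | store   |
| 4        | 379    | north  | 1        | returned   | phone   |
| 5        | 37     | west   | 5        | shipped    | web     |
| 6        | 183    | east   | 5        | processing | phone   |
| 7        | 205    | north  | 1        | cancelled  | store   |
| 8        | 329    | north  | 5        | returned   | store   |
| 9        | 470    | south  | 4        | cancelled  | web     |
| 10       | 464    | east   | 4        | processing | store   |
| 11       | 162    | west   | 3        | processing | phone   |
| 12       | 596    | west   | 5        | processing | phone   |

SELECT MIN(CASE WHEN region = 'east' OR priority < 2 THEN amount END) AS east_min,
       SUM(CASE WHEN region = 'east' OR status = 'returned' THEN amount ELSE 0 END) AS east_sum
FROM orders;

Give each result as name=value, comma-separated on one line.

east_min=15, east_sum=1355

[east_min: region = 'east' OR priority < 2]
order_id=1: ✓ → 555
order_id=2: ✗
order_id=3: ✓ → 15
order_id=4: ✓ → 379
order_id=5: ✗
order_id=6: ✓ → 183
order_id=7: ✓ → 205
order_id=8: ✗
order_id=9: ✗
order_id=10: ✓ → 464
order_id=11: ✗
order_id=12: ✗
east_min = MIN(555, 15, 379, 183, 205, 464) = 15
—
[east_sum: region = 'east' OR status = 'returned']
order_id=1: ✗
order_id=2: ✗
order_id=3: ✗
order_id=4: ✓ → 379
order_id=5: ✗
order_id=6: ✓ → 183
order_id=7: ✗
order_id=8: ✓ → 329
order_id=9: ✗
order_id=10: ✓ → 464
order_id=11: ✗
order_id=12: ✗
east_sum = 379 + 183 + 329 + 464 = 1355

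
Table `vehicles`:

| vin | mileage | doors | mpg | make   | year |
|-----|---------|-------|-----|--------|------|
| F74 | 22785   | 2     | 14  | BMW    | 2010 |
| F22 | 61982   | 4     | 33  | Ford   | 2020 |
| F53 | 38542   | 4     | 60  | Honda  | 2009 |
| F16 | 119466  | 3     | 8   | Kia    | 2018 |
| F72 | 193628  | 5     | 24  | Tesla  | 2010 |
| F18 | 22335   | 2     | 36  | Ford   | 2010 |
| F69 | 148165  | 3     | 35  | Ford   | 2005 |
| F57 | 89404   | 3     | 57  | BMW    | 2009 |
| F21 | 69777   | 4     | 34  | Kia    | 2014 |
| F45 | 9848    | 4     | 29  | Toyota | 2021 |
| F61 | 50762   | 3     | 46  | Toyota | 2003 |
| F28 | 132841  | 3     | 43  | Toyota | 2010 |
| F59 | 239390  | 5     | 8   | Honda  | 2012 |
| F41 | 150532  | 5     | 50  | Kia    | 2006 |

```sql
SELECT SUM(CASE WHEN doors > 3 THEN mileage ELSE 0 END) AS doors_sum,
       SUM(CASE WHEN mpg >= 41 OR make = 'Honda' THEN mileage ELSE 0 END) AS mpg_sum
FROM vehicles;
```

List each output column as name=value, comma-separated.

doors_sum=763699, mpg_sum=701471

[doors_sum: doors > 3]
vin=F74: ✗
vin=F22: ✓ → 61982
vin=F53: ✓ → 38542
vin=F16: ✗
vin=F72: ✓ → 193628
vin=F18: ✗
vin=F69: ✗
vin=F57: ✗
vin=F21: ✓ → 69777
vin=F45: ✓ → 9848
vin=F61: ✗
vin=F28: ✗
vin=F59: ✓ → 239390
vin=F41: ✓ → 150532
doors_sum = 61982 + 38542 + 193628 + 69777 + 9848 + 239390 + 150532 = 763699
—
[mpg_sum: mpg >= 41 OR make = 'Honda']
vin=F74: ✗
vin=F22: ✗
vin=F53: ✓ → 38542
vin=F16: ✗
vin=F72: ✗
vin=F18: ✗
vin=F69: ✗
vin=F57: ✓ → 89404
vin=F21: ✗
vin=F45: ✗
vin=F61: ✓ → 50762
vin=F28: ✓ → 132841
vin=F59: ✓ → 239390
vin=F41: ✓ → 150532
mpg_sum = 38542 + 89404 + 50762 + 132841 + 239390 + 150532 = 701471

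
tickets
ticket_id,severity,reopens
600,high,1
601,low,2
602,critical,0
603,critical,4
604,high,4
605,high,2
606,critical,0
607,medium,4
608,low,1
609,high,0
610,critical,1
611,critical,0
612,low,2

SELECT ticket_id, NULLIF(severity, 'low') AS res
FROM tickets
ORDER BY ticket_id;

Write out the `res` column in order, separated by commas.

high, NULL, critical, critical, high, high, critical, medium, NULL, high, critical, critical, NULL

ticket_id=600: severity=high vs low: differ → high
ticket_id=601: severity=low vs low: equal → NULL
ticket_id=602: severity=critical vs low: differ → critical
ticket_id=603: severity=critical vs low: differ → critical
ticket_id=604: severity=high vs low: differ → high
ticket_id=605: severity=high vs low: differ → high
ticket_id=606: severity=critical vs low: differ → critical
ticket_id=607: severity=medium vs low: differ → medium
ticket_id=608: severity=low vs low: equal → NULL
ticket_id=609: severity=high vs low: differ → high
ticket_id=610: severity=critical vs low: differ → critical
ticket_id=611: severity=critical vs low: differ → critical
ticket_id=612: severity=low vs low: equal → NULL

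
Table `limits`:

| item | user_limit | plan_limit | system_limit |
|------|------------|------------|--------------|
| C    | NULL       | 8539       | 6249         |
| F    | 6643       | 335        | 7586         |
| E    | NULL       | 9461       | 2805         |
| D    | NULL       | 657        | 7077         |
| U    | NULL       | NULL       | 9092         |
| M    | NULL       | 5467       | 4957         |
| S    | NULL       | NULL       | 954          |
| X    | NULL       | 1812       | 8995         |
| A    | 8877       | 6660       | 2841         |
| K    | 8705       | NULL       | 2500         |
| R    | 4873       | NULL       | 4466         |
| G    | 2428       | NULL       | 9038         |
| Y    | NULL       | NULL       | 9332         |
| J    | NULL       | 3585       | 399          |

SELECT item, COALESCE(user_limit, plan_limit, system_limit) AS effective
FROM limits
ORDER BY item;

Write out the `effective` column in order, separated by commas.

item=A: user_limit=8877 → 8877
item=C: user_limit=NULL, plan_limit=8539 → 8539
item=D: user_limit=NULL, plan_limit=657 → 657
item=E: user_limit=NULL, plan_limit=9461 → 9461
item=F: user_limit=6643 → 6643
item=G: user_limit=2428 → 2428
item=J: user_limit=NULL, plan_limit=3585 → 3585
item=K: user_limit=8705 → 8705
item=M: user_limit=NULL, plan_limit=5467 → 5467
item=R: user_limit=4873 → 4873
item=S: user_limit=NULL, plan_limit=NULL, system_limit=954 → 954
item=U: user_limit=NULL, plan_limit=NULL, system_limit=9092 → 9092
item=X: user_limit=NULL, plan_limit=1812 → 1812
item=Y: user_limit=NULL, plan_limit=NULL, system_limit=9332 → 9332

8877, 8539, 657, 9461, 6643, 2428, 3585, 8705, 5467, 4873, 954, 9092, 1812, 9332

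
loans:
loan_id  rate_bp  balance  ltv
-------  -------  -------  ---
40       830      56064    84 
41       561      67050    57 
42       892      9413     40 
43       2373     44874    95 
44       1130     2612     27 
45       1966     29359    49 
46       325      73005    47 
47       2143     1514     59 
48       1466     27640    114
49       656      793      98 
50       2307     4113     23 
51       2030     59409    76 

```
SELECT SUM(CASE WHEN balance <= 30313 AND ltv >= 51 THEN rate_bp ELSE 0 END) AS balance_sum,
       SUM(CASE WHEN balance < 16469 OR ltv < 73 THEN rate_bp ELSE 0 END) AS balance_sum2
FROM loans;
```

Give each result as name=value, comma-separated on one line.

[balance_sum: balance <= 30313 AND ltv >= 51]
loan_id=40: ✗
loan_id=41: ✗
loan_id=42: ✗
loan_id=43: ✗
loan_id=44: ✗
loan_id=45: ✗
loan_id=46: ✗
loan_id=47: ✓ → 2143
loan_id=48: ✓ → 1466
loan_id=49: ✓ → 656
loan_id=50: ✗
loan_id=51: ✗
balance_sum = 2143 + 1466 + 656 = 4265
—
[balance_sum2: balance < 16469 OR ltv < 73]
loan_id=40: ✗
loan_id=41: ✓ → 561
loan_id=42: ✓ → 892
loan_id=43: ✗
loan_id=44: ✓ → 1130
loan_id=45: ✓ → 1966
loan_id=46: ✓ → 325
loan_id=47: ✓ → 2143
loan_id=48: ✗
loan_id=49: ✓ → 656
loan_id=50: ✓ → 2307
loan_id=51: ✗
balance_sum2 = 561 + 892 + 1130 + 1966 + 325 + 2143 + 656 + 2307 = 9980

balance_sum=4265, balance_sum2=9980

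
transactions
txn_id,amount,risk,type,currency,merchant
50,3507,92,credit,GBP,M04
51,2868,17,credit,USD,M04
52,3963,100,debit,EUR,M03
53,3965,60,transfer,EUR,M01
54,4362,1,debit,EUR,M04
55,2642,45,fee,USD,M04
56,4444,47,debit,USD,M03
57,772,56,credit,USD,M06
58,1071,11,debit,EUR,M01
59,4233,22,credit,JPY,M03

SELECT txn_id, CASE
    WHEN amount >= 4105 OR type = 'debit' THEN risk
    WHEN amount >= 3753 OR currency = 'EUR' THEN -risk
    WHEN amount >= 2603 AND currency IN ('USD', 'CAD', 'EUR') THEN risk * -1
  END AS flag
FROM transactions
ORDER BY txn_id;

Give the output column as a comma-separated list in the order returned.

NULL, -17, 100, -60, 1, -45, 47, NULL, 11, 22

txn_id=50: (no match → NULL) → NULL
txn_id=51: amount >= 2603 AND currency IN ('USD', 'CAD', 'EUR') → -17
txn_id=52: amount >= 4105 OR type = 'debit' → 100
txn_id=53: amount >= 3753 OR currency = 'EUR' → -60
txn_id=54: amount >= 4105 OR type = 'debit' → 1
txn_id=55: amount >= 2603 AND currency IN ('USD', 'CAD', 'EUR') → -45
txn_id=56: amount >= 4105 OR type = 'debit' → 47
txn_id=57: (no match → NULL) → NULL
txn_id=58: amount >= 4105 OR type = 'debit' → 11
txn_id=59: amount >= 4105 OR type = 'debit' → 22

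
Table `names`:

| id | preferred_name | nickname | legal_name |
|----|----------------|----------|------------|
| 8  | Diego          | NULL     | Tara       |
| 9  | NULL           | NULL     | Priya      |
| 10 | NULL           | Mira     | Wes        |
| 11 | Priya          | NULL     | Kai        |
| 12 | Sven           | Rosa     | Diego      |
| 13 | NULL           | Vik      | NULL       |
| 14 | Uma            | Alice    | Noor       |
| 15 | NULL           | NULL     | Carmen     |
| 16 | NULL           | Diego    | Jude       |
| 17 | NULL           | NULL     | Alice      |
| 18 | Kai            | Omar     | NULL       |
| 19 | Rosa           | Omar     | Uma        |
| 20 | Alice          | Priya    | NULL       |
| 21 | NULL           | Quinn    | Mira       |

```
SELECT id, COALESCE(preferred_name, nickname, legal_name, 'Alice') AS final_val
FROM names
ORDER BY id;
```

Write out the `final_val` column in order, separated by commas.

id=8: preferred_name=Diego → Diego
id=9: preferred_name=NULL, nickname=NULL, legal_name=Priya → Priya
id=10: preferred_name=NULL, nickname=Mira → Mira
id=11: preferred_name=Priya → Priya
id=12: preferred_name=Sven → Sven
id=13: preferred_name=NULL, nickname=Vik → Vik
id=14: preferred_name=Uma → Uma
id=15: preferred_name=NULL, nickname=NULL, legal_name=Carmen → Carmen
id=16: preferred_name=NULL, nickname=Diego → Diego
id=17: preferred_name=NULL, nickname=NULL, legal_name=Alice → Alice
id=18: preferred_name=Kai → Kai
id=19: preferred_name=Rosa → Rosa
id=20: preferred_name=Alice → Alice
id=21: preferred_name=NULL, nickname=Quinn → Quinn

Diego, Priya, Mira, Priya, Sven, Vik, Uma, Carmen, Diego, Alice, Kai, Rosa, Alice, Quinn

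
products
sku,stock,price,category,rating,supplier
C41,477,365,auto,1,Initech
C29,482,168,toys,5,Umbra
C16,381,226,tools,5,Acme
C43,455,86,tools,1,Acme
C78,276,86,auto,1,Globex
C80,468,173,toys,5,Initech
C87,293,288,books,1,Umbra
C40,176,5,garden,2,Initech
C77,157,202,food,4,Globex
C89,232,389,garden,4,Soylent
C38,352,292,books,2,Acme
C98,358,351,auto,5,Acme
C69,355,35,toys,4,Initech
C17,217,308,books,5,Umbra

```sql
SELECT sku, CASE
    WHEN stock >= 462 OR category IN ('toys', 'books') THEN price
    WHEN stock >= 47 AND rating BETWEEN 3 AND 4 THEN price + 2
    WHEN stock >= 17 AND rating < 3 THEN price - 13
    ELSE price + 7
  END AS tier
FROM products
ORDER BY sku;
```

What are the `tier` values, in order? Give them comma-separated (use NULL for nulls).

sku=C16: ELSE → 233
sku=C17: stock >= 462 OR category IN ('toys', 'books') → 308
sku=C29: stock >= 462 OR category IN ('toys', 'books') → 168
sku=C38: stock >= 462 OR category IN ('toys', 'books') → 292
sku=C40: stock >= 17 AND rating < 3 → -8
sku=C41: stock >= 462 OR category IN ('toys', 'books') → 365
sku=C43: stock >= 17 AND rating < 3 → 73
sku=C69: stock >= 462 OR category IN ('toys', 'books') → 35
sku=C77: stock >= 47 AND rating BETWEEN 3 AND 4 → 204
sku=C78: stock >= 17 AND rating < 3 → 73
sku=C80: stock >= 462 OR category IN ('toys', 'books') → 173
sku=C87: stock >= 462 OR category IN ('toys', 'books') → 288
sku=C89: stock >= 47 AND rating BETWEEN 3 AND 4 → 391
sku=C98: ELSE → 358

233, 308, 168, 292, -8, 365, 73, 35, 204, 73, 173, 288, 391, 358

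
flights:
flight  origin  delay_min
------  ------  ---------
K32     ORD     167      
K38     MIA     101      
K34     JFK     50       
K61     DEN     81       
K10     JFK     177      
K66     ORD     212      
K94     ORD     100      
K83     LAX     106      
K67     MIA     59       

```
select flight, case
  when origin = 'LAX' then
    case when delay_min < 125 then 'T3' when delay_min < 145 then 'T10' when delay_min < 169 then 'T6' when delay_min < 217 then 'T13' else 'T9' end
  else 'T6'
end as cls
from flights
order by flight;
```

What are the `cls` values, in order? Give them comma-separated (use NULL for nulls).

T6, T6, T6, T6, T6, T6, T6, T3, T6

flight=K10: origin='JFK' → outer ELSE → T6
flight=K32: origin='ORD' → outer ELSE → T6
flight=K34: origin='JFK' → outer ELSE → T6
flight=K38: origin='MIA' → outer ELSE → T6
flight=K61: origin='DEN' → outer ELSE → T6
flight=K66: origin='ORD' → outer ELSE → T6
flight=K67: origin='MIA' → outer ELSE → T6
flight=K83: origin='LAX' → inner[delay_min < 125] → T3
flight=K94: origin='ORD' → outer ELSE → T6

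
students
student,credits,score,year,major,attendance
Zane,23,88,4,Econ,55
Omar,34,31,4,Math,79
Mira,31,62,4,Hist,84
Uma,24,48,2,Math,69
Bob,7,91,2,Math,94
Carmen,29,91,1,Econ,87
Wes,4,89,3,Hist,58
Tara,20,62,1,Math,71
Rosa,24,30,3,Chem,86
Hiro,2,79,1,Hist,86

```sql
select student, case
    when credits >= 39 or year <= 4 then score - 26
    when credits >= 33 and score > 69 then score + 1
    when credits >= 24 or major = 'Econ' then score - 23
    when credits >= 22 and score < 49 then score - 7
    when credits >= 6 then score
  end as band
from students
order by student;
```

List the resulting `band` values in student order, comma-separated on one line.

student=Bob: credits >= 39 or year <= 4 → 65
student=Carmen: credits >= 39 or year <= 4 → 65
student=Hiro: credits >= 39 or year <= 4 → 53
student=Mira: credits >= 39 or year <= 4 → 36
student=Omar: credits >= 39 or year <= 4 → 5
student=Rosa: credits >= 39 or year <= 4 → 4
student=Tara: credits >= 39 or year <= 4 → 36
student=Uma: credits >= 39 or year <= 4 → 22
student=Wes: credits >= 39 or year <= 4 → 63
student=Zane: credits >= 39 or year <= 4 → 62

65, 65, 53, 36, 5, 4, 36, 22, 63, 62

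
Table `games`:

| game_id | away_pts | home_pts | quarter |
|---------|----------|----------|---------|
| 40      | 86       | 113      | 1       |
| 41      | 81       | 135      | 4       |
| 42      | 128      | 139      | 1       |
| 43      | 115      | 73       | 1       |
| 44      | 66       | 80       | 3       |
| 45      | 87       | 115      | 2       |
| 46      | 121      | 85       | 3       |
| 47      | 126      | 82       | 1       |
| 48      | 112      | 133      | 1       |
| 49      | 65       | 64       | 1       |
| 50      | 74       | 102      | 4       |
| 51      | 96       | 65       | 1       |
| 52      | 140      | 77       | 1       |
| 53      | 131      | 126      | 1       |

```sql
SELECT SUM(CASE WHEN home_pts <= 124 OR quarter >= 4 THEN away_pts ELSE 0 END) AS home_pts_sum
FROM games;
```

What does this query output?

1057

game_id=40: ✓ → 86
game_id=41: ✓ → 81
game_id=42: ✗
game_id=43: ✓ → 115
game_id=44: ✓ → 66
game_id=45: ✓ → 87
game_id=46: ✓ → 121
game_id=47: ✓ → 126
game_id=48: ✗
game_id=49: ✓ → 65
game_id=50: ✓ → 74
game_id=51: ✓ → 96
game_id=52: ✓ → 140
game_id=53: ✗
home_pts_sum = 86 + 81 + 115 + 66 + 87 + 121 + 126 + 65 + 74 + 96 + 140 = 1057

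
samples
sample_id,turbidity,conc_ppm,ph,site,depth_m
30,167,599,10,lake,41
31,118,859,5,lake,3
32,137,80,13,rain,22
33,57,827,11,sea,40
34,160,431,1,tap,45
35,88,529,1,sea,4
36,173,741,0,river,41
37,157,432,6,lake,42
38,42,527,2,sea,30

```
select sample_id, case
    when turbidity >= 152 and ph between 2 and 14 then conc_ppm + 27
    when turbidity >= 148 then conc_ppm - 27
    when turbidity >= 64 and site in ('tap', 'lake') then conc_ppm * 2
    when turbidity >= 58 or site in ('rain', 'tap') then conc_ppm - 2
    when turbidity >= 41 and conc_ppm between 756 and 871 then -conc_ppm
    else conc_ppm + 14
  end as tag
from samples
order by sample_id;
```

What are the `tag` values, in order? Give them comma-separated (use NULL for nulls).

626, 1718, 78, -827, 404, 527, 714, 459, 541

sample_id=30: turbidity >= 152 and ph between 2 and 14 → 626
sample_id=31: turbidity >= 64 and site in ('tap', 'lake') → 1718
sample_id=32: turbidity >= 58 or site in ('rain', 'tap') → 78
sample_id=33: turbidity >= 41 and conc_ppm between 756 and 871 → -827
sample_id=34: turbidity >= 148 → 404
sample_id=35: turbidity >= 58 or site in ('rain', 'tap') → 527
sample_id=36: turbidity >= 148 → 714
sample_id=37: turbidity >= 152 and ph between 2 and 14 → 459
sample_id=38: ELSE → 541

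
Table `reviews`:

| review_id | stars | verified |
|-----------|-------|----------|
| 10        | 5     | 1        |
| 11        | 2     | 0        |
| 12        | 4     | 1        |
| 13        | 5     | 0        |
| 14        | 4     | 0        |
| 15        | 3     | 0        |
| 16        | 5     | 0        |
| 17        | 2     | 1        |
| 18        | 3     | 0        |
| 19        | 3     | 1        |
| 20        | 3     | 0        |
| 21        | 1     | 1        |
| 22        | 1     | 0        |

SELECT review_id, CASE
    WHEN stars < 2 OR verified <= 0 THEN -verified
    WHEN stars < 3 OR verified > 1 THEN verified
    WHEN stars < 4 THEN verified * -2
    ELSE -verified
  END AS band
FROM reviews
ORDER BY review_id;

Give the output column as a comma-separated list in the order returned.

-1, 0, -1, 0, 0, 0, 0, 1, 0, -2, 0, -1, 0

review_id=10: ELSE → -1
review_id=11: stars < 2 OR verified <= 0 → 0
review_id=12: ELSE → -1
review_id=13: stars < 2 OR verified <= 0 → 0
review_id=14: stars < 2 OR verified <= 0 → 0
review_id=15: stars < 2 OR verified <= 0 → 0
review_id=16: stars < 2 OR verified <= 0 → 0
review_id=17: stars < 3 OR verified > 1 → 1
review_id=18: stars < 2 OR verified <= 0 → 0
review_id=19: stars < 4 → -2
review_id=20: stars < 2 OR verified <= 0 → 0
review_id=21: stars < 2 OR verified <= 0 → -1
review_id=22: stars < 2 OR verified <= 0 → 0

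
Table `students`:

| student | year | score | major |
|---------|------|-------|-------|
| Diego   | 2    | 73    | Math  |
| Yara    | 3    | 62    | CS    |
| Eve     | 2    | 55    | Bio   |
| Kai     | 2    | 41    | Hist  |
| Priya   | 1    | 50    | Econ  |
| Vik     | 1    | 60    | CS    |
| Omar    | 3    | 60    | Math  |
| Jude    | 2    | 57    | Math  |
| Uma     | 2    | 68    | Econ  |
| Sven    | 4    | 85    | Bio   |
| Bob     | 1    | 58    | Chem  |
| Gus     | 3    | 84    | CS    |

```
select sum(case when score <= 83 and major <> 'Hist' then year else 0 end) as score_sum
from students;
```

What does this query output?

17

student=Diego: ✓ → 2
student=Yara: ✓ → 3
student=Eve: ✓ → 2
student=Kai: ✗
student=Priya: ✓ → 1
student=Vik: ✓ → 1
student=Omar: ✓ → 3
student=Jude: ✓ → 2
student=Uma: ✓ → 2
student=Sven: ✗
student=Bob: ✓ → 1
student=Gus: ✗
score_sum = 2 + 3 + 2 + 1 + 1 + 3 + 2 + 2 + 1 = 17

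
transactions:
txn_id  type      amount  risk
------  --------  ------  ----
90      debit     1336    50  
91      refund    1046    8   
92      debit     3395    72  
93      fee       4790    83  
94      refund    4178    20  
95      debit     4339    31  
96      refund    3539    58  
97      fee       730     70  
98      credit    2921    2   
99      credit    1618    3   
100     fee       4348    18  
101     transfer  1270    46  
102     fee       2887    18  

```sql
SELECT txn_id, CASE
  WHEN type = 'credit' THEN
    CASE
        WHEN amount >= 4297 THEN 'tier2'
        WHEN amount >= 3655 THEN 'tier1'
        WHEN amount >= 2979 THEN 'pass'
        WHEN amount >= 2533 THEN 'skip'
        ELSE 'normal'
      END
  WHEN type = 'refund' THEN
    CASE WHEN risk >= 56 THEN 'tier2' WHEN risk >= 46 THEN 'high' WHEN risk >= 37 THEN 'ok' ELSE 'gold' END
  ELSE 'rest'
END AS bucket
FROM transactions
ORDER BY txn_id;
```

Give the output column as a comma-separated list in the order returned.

txn_id=90: type='debit' → outer ELSE → rest
txn_id=91: type='refund' → inner[ELSE] → gold
txn_id=92: type='debit' → outer ELSE → rest
txn_id=93: type='fee' → outer ELSE → rest
txn_id=94: type='refund' → inner[ELSE] → gold
txn_id=95: type='debit' → outer ELSE → rest
txn_id=96: type='refund' → inner[risk >= 56] → tier2
txn_id=97: type='fee' → outer ELSE → rest
txn_id=98: type='credit' → inner[amount >= 2533] → skip
txn_id=99: type='credit' → inner[ELSE] → normal
txn_id=100: type='fee' → outer ELSE → rest
txn_id=101: type='transfer' → outer ELSE → rest
txn_id=102: type='fee' → outer ELSE → rest

rest, gold, rest, rest, gold, rest, tier2, rest, skip, normal, rest, rest, rest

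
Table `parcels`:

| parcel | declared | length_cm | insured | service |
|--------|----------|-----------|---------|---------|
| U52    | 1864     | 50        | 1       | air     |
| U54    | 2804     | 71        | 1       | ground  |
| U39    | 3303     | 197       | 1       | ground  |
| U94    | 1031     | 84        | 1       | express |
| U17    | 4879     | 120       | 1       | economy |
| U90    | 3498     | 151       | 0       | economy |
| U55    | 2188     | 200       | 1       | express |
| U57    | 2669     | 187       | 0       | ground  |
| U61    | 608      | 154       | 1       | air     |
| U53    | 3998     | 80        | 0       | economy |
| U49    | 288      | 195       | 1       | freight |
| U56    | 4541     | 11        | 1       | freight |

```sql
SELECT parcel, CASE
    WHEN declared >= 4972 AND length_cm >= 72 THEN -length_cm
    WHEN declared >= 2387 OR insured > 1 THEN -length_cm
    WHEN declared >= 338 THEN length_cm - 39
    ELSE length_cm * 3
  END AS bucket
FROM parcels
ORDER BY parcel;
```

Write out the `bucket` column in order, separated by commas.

parcel=U17: declared >= 2387 OR insured > 1 → -120
parcel=U39: declared >= 2387 OR insured > 1 → -197
parcel=U49: ELSE → 585
parcel=U52: declared >= 338 → 11
parcel=U53: declared >= 2387 OR insured > 1 → -80
parcel=U54: declared >= 2387 OR insured > 1 → -71
parcel=U55: declared >= 338 → 161
parcel=U56: declared >= 2387 OR insured > 1 → -11
parcel=U57: declared >= 2387 OR insured > 1 → -187
parcel=U61: declared >= 338 → 115
parcel=U90: declared >= 2387 OR insured > 1 → -151
parcel=U94: declared >= 338 → 45

-120, -197, 585, 11, -80, -71, 161, -11, -187, 115, -151, 45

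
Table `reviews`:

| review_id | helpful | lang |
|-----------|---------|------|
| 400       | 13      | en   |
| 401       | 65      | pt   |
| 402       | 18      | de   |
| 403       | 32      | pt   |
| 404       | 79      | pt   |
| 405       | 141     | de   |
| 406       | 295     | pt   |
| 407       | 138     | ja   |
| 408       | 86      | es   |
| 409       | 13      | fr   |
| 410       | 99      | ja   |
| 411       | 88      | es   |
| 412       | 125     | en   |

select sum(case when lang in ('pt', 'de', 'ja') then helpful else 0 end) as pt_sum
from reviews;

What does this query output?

867

review_id=400: ✗
review_id=401: ✓ → 65
review_id=402: ✓ → 18
review_id=403: ✓ → 32
review_id=404: ✓ → 79
review_id=405: ✓ → 141
review_id=406: ✓ → 295
review_id=407: ✓ → 138
review_id=408: ✗
review_id=409: ✗
review_id=410: ✓ → 99
review_id=411: ✗
review_id=412: ✗
pt_sum = 65 + 18 + 32 + 79 + 141 + 295 + 138 + 99 = 867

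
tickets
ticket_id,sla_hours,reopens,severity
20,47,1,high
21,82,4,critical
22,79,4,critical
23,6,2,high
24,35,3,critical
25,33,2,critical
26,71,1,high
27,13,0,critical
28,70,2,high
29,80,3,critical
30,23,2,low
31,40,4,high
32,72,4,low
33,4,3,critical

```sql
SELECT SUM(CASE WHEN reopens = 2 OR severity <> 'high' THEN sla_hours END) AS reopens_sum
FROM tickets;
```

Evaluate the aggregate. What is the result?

ticket_id=20: ✗
ticket_id=21: ✓ → 82
ticket_id=22: ✓ → 79
ticket_id=23: ✓ → 6
ticket_id=24: ✓ → 35
ticket_id=25: ✓ → 33
ticket_id=26: ✗
ticket_id=27: ✓ → 13
ticket_id=28: ✓ → 70
ticket_id=29: ✓ → 80
ticket_id=30: ✓ → 23
ticket_id=31: ✗
ticket_id=32: ✓ → 72
ticket_id=33: ✓ → 4
reopens_sum = 82 + 79 + 6 + 35 + 33 + 13 + 70 + 80 + 23 + 72 + 4 = 497

497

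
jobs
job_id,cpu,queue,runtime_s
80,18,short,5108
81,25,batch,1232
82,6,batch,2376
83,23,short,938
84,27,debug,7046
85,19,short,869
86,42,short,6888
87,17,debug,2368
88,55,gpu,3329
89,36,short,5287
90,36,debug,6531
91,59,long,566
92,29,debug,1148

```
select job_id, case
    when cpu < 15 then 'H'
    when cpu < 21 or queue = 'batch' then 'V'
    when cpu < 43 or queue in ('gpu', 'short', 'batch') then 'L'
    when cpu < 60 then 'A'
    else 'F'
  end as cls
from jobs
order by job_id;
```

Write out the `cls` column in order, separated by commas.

V, V, H, L, L, V, L, V, L, L, L, A, L

job_id=80: cpu < 21 or queue = 'batch' → V
job_id=81: cpu < 21 or queue = 'batch' → V
job_id=82: cpu < 15 → H
job_id=83: cpu < 43 or queue in ('gpu', 'short', 'batch') → L
job_id=84: cpu < 43 or queue in ('gpu', 'short', 'batch') → L
job_id=85: cpu < 21 or queue = 'batch' → V
job_id=86: cpu < 43 or queue in ('gpu', 'short', 'batch') → L
job_id=87: cpu < 21 or queue = 'batch' → V
job_id=88: cpu < 43 or queue in ('gpu', 'short', 'batch') → L
job_id=89: cpu < 43 or queue in ('gpu', 'short', 'batch') → L
job_id=90: cpu < 43 or queue in ('gpu', 'short', 'batch') → L
job_id=91: cpu < 60 → A
job_id=92: cpu < 43 or queue in ('gpu', 'short', 'batch') → L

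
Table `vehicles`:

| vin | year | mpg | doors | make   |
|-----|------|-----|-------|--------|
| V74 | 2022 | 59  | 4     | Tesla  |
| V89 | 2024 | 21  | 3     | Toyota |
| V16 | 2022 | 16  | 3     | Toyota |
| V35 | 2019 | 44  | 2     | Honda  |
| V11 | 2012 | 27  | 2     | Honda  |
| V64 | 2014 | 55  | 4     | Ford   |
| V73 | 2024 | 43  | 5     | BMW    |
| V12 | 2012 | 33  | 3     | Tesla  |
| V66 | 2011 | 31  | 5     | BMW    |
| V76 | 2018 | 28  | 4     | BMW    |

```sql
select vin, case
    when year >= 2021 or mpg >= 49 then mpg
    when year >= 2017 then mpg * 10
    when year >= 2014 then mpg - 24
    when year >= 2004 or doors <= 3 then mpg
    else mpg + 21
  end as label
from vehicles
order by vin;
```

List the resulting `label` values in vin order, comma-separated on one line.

27, 33, 16, 440, 55, 31, 43, 59, 280, 21

vin=V11: year >= 2004 or doors <= 3 → 27
vin=V12: year >= 2004 or doors <= 3 → 33
vin=V16: year >= 2021 or mpg >= 49 → 16
vin=V35: year >= 2017 → 440
vin=V64: year >= 2021 or mpg >= 49 → 55
vin=V66: year >= 2004 or doors <= 3 → 31
vin=V73: year >= 2021 or mpg >= 49 → 43
vin=V74: year >= 2021 or mpg >= 49 → 59
vin=V76: year >= 2017 → 280
vin=V89: year >= 2021 or mpg >= 49 → 21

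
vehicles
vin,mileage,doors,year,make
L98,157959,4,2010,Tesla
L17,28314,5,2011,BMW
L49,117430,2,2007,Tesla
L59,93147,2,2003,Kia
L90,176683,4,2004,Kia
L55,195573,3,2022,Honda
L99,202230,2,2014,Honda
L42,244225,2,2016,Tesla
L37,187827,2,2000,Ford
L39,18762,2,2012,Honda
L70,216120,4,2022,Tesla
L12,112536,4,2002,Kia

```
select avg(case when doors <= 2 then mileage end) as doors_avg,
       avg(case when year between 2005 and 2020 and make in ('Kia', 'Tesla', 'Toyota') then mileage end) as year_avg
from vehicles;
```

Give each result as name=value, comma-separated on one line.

[doors_avg: doors <= 2]
vin=L98: ✗
vin=L17: ✗
vin=L49: ✓ → 117430
vin=L59: ✓ → 93147
vin=L90: ✗
vin=L55: ✗
vin=L99: ✓ → 202230
vin=L42: ✓ → 244225
vin=L37: ✓ → 187827
vin=L39: ✓ → 18762
vin=L70: ✗
vin=L12: ✗
doors_avg = (117430 + 93147 + 202230 + 244225 + 187827 + 18762) / 6 = 143936.8333333333
—
[year_avg: year between 2005 and 2020 and make in ('Kia', 'Tesla', 'Toyota')]
vin=L98: ✓ → 157959
vin=L17: ✗
vin=L49: ✓ → 117430
vin=L59: ✗
vin=L90: ✗
vin=L55: ✗
vin=L99: ✗
vin=L42: ✓ → 244225
vin=L37: ✗
vin=L39: ✗
vin=L70: ✗
vin=L12: ✗
year_avg = (157959 + 117430 + 244225) / 3 = 173204.6666666667

doors_avg=143936.8333333333, year_avg=173204.6666666667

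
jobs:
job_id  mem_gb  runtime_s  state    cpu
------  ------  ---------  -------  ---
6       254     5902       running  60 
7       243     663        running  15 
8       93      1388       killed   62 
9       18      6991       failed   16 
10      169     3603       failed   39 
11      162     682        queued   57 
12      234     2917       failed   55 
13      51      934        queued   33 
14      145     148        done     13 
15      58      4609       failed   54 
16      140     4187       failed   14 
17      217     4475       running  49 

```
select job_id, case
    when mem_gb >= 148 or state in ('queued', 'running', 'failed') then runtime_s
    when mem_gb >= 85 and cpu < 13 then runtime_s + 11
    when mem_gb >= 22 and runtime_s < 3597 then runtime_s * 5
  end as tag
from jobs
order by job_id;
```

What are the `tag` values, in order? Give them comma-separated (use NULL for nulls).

5902, 663, 6940, 6991, 3603, 682, 2917, 934, 740, 4609, 4187, 4475

job_id=6: mem_gb >= 148 or state in ('queued', 'running', 'failed') → 5902
job_id=7: mem_gb >= 148 or state in ('queued', 'running', 'failed') → 663
job_id=8: mem_gb >= 22 and runtime_s < 3597 → 6940
job_id=9: mem_gb >= 148 or state in ('queued', 'running', 'failed') → 6991
job_id=10: mem_gb >= 148 or state in ('queued', 'running', 'failed') → 3603
job_id=11: mem_gb >= 148 or state in ('queued', 'running', 'failed') → 682
job_id=12: mem_gb >= 148 or state in ('queued', 'running', 'failed') → 2917
job_id=13: mem_gb >= 148 or state in ('queued', 'running', 'failed') → 934
job_id=14: mem_gb >= 22 and runtime_s < 3597 → 740
job_id=15: mem_gb >= 148 or state in ('queued', 'running', 'failed') → 4609
job_id=16: mem_gb >= 148 or state in ('queued', 'running', 'failed') → 4187
job_id=17: mem_gb >= 148 or state in ('queued', 'running', 'failed') → 4475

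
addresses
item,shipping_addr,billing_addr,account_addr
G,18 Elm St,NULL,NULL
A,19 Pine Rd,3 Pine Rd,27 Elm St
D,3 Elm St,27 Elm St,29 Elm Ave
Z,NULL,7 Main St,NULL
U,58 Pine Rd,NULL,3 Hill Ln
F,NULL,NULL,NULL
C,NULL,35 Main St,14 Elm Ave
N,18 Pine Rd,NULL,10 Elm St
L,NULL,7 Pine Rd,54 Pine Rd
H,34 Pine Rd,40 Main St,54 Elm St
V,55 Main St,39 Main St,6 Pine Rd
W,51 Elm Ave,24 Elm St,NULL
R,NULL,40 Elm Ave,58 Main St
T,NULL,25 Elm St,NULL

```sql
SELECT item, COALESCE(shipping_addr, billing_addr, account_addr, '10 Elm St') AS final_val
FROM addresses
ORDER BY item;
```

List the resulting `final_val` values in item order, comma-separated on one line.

19 Pine Rd, 35 Main St, 3 Elm St, 10 Elm St, 18 Elm St, 34 Pine Rd, 7 Pine Rd, 18 Pine Rd, 40 Elm Ave, 25 Elm St, 58 Pine Rd, 55 Main St, 51 Elm Ave, 7 Main St

item=A: shipping_addr=19 Pine Rd → 19 Pine Rd
item=C: shipping_addr=NULL, billing_addr=35 Main St → 35 Main St
item=D: shipping_addr=3 Elm St → 3 Elm St
item=F: shipping_addr=NULL, billing_addr=NULL, account_addr=NULL, → literal 10 Elm St → 10 Elm St
item=G: shipping_addr=18 Elm St → 18 Elm St
item=H: shipping_addr=34 Pine Rd → 34 Pine Rd
item=L: shipping_addr=NULL, billing_addr=7 Pine Rd → 7 Pine Rd
item=N: shipping_addr=18 Pine Rd → 18 Pine Rd
item=R: shipping_addr=NULL, billing_addr=40 Elm Ave → 40 Elm Ave
item=T: shipping_addr=NULL, billing_addr=25 Elm St → 25 Elm St
item=U: shipping_addr=58 Pine Rd → 58 Pine Rd
item=V: shipping_addr=55 Main St → 55 Main St
item=W: shipping_addr=51 Elm Ave → 51 Elm Ave
item=Z: shipping_addr=NULL, billing_addr=7 Main St → 7 Main St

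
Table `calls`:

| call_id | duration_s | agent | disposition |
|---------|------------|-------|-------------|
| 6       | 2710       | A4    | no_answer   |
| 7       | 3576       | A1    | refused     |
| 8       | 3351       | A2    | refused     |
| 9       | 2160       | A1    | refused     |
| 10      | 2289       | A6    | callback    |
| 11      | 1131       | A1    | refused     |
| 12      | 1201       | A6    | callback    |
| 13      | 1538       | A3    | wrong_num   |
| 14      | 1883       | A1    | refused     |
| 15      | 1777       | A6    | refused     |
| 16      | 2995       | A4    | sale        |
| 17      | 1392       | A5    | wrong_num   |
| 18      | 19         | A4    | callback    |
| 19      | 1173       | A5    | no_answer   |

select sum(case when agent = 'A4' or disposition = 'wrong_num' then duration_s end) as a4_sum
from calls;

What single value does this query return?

call_id=6: ✓ → 2710
call_id=7: ✗
call_id=8: ✗
call_id=9: ✗
call_id=10: ✗
call_id=11: ✗
call_id=12: ✗
call_id=13: ✓ → 1538
call_id=14: ✗
call_id=15: ✗
call_id=16: ✓ → 2995
call_id=17: ✓ → 1392
call_id=18: ✓ → 19
call_id=19: ✗
a4_sum = 2710 + 1538 + 2995 + 1392 + 19 = 8654

8654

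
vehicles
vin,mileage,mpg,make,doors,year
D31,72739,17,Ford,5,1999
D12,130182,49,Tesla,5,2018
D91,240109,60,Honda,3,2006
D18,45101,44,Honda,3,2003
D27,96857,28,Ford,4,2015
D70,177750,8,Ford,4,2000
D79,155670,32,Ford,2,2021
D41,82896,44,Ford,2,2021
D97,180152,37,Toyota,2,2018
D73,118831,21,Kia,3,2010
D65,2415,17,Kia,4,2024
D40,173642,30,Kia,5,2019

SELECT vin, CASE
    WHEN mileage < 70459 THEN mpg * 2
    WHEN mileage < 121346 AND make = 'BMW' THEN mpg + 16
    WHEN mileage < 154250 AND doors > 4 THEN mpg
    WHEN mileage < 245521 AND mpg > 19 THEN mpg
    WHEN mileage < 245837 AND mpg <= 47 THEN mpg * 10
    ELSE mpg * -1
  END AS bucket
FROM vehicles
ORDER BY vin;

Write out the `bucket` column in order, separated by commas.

49, 88, 28, 17, 30, 44, 34, 80, 21, 32, 60, 37

vin=D12: mileage < 154250 AND doors > 4 → 49
vin=D18: mileage < 70459 → 88
vin=D27: mileage < 245521 AND mpg > 19 → 28
vin=D31: mileage < 154250 AND doors > 4 → 17
vin=D40: mileage < 245521 AND mpg > 19 → 30
vin=D41: mileage < 245521 AND mpg > 19 → 44
vin=D65: mileage < 70459 → 34
vin=D70: mileage < 245837 AND mpg <= 47 → 80
vin=D73: mileage < 245521 AND mpg > 19 → 21
vin=D79: mileage < 245521 AND mpg > 19 → 32
vin=D91: mileage < 245521 AND mpg > 19 → 60
vin=D97: mileage < 245521 AND mpg > 19 → 37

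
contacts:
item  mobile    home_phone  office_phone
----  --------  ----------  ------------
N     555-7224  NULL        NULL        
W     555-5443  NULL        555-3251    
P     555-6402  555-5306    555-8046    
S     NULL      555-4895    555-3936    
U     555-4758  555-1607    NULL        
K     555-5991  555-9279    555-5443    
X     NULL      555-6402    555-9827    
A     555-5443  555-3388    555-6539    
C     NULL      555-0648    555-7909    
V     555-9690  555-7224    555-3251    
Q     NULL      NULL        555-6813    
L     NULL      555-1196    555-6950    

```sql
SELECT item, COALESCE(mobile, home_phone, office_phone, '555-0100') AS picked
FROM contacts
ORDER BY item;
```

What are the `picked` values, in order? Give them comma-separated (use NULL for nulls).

555-5443, 555-0648, 555-5991, 555-1196, 555-7224, 555-6402, 555-6813, 555-4895, 555-4758, 555-9690, 555-5443, 555-6402

item=A: mobile=555-5443 → 555-5443
item=C: mobile=NULL, home_phone=555-0648 → 555-0648
item=K: mobile=555-5991 → 555-5991
item=L: mobile=NULL, home_phone=555-1196 → 555-1196
item=N: mobile=555-7224 → 555-7224
item=P: mobile=555-6402 → 555-6402
item=Q: mobile=NULL, home_phone=NULL, office_phone=555-6813 → 555-6813
item=S: mobile=NULL, home_phone=555-4895 → 555-4895
item=U: mobile=555-4758 → 555-4758
item=V: mobile=555-9690 → 555-9690
item=W: mobile=555-5443 → 555-5443
item=X: mobile=NULL, home_phone=555-6402 → 555-6402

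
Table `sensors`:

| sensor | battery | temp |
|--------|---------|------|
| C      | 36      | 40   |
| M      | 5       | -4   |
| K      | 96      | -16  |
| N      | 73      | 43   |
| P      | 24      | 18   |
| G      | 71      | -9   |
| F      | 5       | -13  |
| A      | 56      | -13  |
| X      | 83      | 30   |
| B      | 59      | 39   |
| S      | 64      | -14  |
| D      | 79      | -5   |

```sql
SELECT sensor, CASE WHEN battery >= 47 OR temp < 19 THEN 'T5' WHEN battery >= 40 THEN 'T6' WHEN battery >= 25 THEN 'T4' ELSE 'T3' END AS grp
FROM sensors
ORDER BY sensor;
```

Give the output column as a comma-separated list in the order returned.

sensor=A: battery >= 47 OR temp < 19 → T5
sensor=B: battery >= 47 OR temp < 19 → T5
sensor=C: battery >= 25 → T4
sensor=D: battery >= 47 OR temp < 19 → T5
sensor=F: battery >= 47 OR temp < 19 → T5
sensor=G: battery >= 47 OR temp < 19 → T5
sensor=K: battery >= 47 OR temp < 19 → T5
sensor=M: battery >= 47 OR temp < 19 → T5
sensor=N: battery >= 47 OR temp < 19 → T5
sensor=P: battery >= 47 OR temp < 19 → T5
sensor=S: battery >= 47 OR temp < 19 → T5
sensor=X: battery >= 47 OR temp < 19 → T5

T5, T5, T4, T5, T5, T5, T5, T5, T5, T5, T5, T5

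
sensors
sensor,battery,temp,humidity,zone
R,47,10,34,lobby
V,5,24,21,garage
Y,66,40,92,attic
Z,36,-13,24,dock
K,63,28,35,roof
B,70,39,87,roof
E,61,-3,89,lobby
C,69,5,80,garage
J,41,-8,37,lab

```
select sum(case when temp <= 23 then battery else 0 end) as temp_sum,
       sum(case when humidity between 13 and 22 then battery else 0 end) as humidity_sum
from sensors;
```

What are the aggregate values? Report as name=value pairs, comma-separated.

temp_sum=254, humidity_sum=5

[temp_sum: temp <= 23]
sensor=R: ✓ → 47
sensor=V: ✗
sensor=Y: ✗
sensor=Z: ✓ → 36
sensor=K: ✗
sensor=B: ✗
sensor=E: ✓ → 61
sensor=C: ✓ → 69
sensor=J: ✓ → 41
temp_sum = 47 + 36 + 61 + 69 + 41 = 254
—
[humidity_sum: humidity between 13 and 22]
sensor=R: ✗
sensor=V: ✓ → 5
sensor=Y: ✗
sensor=Z: ✗
sensor=K: ✗
sensor=B: ✗
sensor=E: ✗
sensor=C: ✗
sensor=J: ✗
humidity_sum = 5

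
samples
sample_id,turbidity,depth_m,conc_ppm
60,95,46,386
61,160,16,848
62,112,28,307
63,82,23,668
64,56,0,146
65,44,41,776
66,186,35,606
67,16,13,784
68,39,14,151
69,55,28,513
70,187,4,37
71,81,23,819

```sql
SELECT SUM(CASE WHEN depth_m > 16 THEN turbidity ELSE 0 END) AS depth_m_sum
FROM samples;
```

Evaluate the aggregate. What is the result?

655

sample_id=60: ✓ → 95
sample_id=61: ✗
sample_id=62: ✓ → 112
sample_id=63: ✓ → 82
sample_id=64: ✗
sample_id=65: ✓ → 44
sample_id=66: ✓ → 186
sample_id=67: ✗
sample_id=68: ✗
sample_id=69: ✓ → 55
sample_id=70: ✗
sample_id=71: ✓ → 81
depth_m_sum = 95 + 112 + 82 + 44 + 186 + 55 + 81 = 655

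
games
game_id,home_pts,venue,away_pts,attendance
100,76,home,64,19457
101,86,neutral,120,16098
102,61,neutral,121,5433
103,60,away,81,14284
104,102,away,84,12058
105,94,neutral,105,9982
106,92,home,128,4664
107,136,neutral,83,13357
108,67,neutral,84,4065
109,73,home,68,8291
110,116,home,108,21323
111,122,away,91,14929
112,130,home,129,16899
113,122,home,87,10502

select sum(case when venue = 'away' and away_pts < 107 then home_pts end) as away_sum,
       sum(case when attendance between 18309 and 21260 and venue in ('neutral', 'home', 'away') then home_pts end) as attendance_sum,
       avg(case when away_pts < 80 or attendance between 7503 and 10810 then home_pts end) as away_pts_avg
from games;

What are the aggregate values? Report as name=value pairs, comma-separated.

[away_sum: venue = 'away' and away_pts < 107]
game_id=100: ✗
game_id=101: ✗
game_id=102: ✗
game_id=103: ✓ → 60
game_id=104: ✓ → 102
game_id=105: ✗
game_id=106: ✗
game_id=107: ✗
game_id=108: ✗
game_id=109: ✗
game_id=110: ✗
game_id=111: ✓ → 122
game_id=112: ✗
game_id=113: ✗
away_sum = 60 + 102 + 122 = 284
—
[attendance_sum: attendance between 18309 and 21260 and venue in ('neutral', 'home', 'away')]
game_id=100: ✓ → 76
game_id=101: ✗
game_id=102: ✗
game_id=103: ✗
game_id=104: ✗
game_id=105: ✗
game_id=106: ✗
game_id=107: ✗
game_id=108: ✗
game_id=109: ✗
game_id=110: ✗
game_id=111: ✗
game_id=112: ✗
game_id=113: ✗
attendance_sum = 76
—
[away_pts_avg: away_pts < 80 or attendance between 7503 and 10810]
game_id=100: ✓ → 76
game_id=101: ✗
game_id=102: ✗
game_id=103: ✗
game_id=104: ✗
game_id=105: ✓ → 94
game_id=106: ✗
game_id=107: ✗
game_id=108: ✗
game_id=109: ✓ → 73
game_id=110: ✗
game_id=111: ✗
game_id=112: ✗
game_id=113: ✓ → 122
away_pts_avg = (76 + 94 + 73 + 122) / 4 = 91.25

away_sum=284, attendance_sum=76, away_pts_avg=91.25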